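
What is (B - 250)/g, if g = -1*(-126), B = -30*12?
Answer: -305/63 ≈ -4.8413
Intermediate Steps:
B = -360
g = 126
(B - 250)/g = (-360 - 250)/126 = -610*1/126 = -305/63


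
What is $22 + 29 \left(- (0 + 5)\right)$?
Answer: $-123$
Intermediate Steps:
$22 + 29 \left(- (0 + 5)\right) = 22 + 29 \left(\left(-1\right) 5\right) = 22 + 29 \left(-5\right) = 22 - 145 = -123$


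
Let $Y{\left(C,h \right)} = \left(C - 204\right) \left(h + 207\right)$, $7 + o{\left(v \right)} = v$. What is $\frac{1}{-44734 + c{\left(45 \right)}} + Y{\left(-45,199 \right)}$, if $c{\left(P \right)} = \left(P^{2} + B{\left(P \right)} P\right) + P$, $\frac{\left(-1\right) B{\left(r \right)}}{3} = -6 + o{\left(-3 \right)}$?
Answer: $- \frac{4094711377}{40504} \approx -1.0109 \cdot 10^{5}$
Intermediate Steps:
$o{\left(v \right)} = -7 + v$
$Y{\left(C,h \right)} = \left(-204 + C\right) \left(207 + h\right)$
$B{\left(r \right)} = 48$ ($B{\left(r \right)} = - 3 \left(-6 - 10\right) = \left(-3\right) \left(-16\right) = 48$)
$c{\left(P \right)} = P^{2} + 49 P$ ($c{\left(P \right)} = \left(P^{2} + 48 P\right) + P = P^{2} + 49 P$)
$\frac{1}{-44734 + c{\left(45 \right)}} + Y{\left(-45,199 \right)} = \frac{1}{-44734 + 45 \left(49 + 45\right)} - 101094 = \frac{1}{-44734 + 45 \cdot 94} - 101094 = \frac{1}{-44734 + 4230} - 101094 = \frac{1}{-40504} - 101094 = - \frac{1}{40504} - 101094 = - \frac{4094711377}{40504}$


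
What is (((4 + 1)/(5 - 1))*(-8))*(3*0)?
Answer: 0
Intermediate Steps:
(((4 + 1)/(5 - 1))*(-8))*(3*0) = ((5/4)*(-8))*0 = -10*0 = 0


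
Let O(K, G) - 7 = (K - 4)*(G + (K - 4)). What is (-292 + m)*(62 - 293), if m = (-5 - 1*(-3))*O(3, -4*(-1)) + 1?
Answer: 69069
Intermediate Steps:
O(K, G) = 7 + (-4 + K)*(-4 + G + K) (O(K, G) = 7 + (K - 4)*(G + (K - 4)) = 7 + (-4 + K)*(G + (-4 + K)) = 7 + (-4 + K)*(-4 + G + K))
m = -7 (m = (-5 - 1*(-3))*(23 + 3² - 8*3 - (-16)*(-1) - 4*(-1)*3) + 1 = (-5 + 3)*(23 + 9 - 24 - 4*4 + 4*3) + 1 = -2*(23 + 9 - 24 - 16 + 12) + 1 = -2*4 + 1 = -8 + 1 = -7)
(-292 + m)*(62 - 293) = (-292 - 7)*(62 - 293) = -299*(-231) = 69069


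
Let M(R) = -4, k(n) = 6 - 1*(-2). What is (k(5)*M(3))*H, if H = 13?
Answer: -416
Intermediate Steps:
k(n) = 8 (k(n) = 6 + 2 = 8)
(k(5)*M(3))*H = (8*(-4))*13 = -32*13 = -416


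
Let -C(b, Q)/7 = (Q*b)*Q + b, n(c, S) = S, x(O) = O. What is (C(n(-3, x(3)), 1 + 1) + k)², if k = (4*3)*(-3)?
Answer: 19881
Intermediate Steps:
k = -36 (k = 12*(-3) = -36)
C(b, Q) = -7*b - 7*b*Q² (C(b, Q) = -7*((Q*b)*Q + b) = -7*(b*Q² + b) = -7*(b + b*Q²) = -7*b - 7*b*Q²)
(C(n(-3, x(3)), 1 + 1) + k)² = (-7*3*(1 + (1 + 1)²) - 36)² = (-7*3*(1 + 2²) - 36)² = (-7*3*(1 + 4) - 36)² = (-7*3*5 - 36)² = (-105 - 36)² = (-141)² = 19881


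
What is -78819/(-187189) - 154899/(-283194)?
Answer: 5701828533/5890089074 ≈ 0.96804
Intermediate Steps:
-78819/(-187189) - 154899/(-283194) = -78819*(-1/187189) - 154899*(-1/283194) = 78819/187189 + 17211/31466 = 5701828533/5890089074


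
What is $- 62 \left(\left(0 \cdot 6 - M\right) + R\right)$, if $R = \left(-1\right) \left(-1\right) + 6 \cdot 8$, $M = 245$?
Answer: $12152$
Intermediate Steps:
$R = 49$ ($R = 1 + 48 = 49$)
$- 62 \left(\left(0 \cdot 6 - M\right) + R\right) = - 62 \left(\left(0 \cdot 6 - 245\right) + 49\right) = - 62 \left(\left(0 - 245\right) + 49\right) = - 62 \left(-245 + 49\right) = \left(-62\right) \left(-196\right) = 12152$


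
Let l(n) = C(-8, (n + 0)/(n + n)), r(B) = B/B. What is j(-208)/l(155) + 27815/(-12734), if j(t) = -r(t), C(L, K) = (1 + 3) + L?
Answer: -49263/25468 ≈ -1.9343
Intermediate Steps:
r(B) = 1
C(L, K) = 4 + L
l(n) = -4 (l(n) = 4 - 8 = -4)
j(t) = -1 (j(t) = -1*1 = -1)
j(-208)/l(155) + 27815/(-12734) = -1/(-4) + 27815/(-12734) = -1*(-¼) + 27815*(-1/12734) = ¼ - 27815/12734 = -49263/25468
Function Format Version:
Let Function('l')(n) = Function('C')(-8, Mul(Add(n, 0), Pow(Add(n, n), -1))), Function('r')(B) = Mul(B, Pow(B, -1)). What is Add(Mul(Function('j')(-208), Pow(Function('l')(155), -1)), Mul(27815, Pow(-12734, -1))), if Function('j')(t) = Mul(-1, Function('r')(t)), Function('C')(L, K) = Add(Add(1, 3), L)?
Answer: Rational(-49263, 25468) ≈ -1.9343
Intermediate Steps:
Function('r')(B) = 1
Function('C')(L, K) = Add(4, L)
Function('l')(n) = -4 (Function('l')(n) = Add(4, -8) = -4)
Function('j')(t) = -1 (Function('j')(t) = Mul(-1, 1) = -1)
Add(Mul(Function('j')(-208), Pow(Function('l')(155), -1)), Mul(27815, Pow(-12734, -1))) = Add(Mul(-1, Pow(-4, -1)), Mul(27815, Pow(-12734, -1))) = Add(Mul(-1, Rational(-1, 4)), Mul(27815, Rational(-1, 12734))) = Add(Rational(1, 4), Rational(-27815, 12734)) = Rational(-49263, 25468)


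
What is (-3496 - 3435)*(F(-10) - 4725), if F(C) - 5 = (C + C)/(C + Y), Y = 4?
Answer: 98073650/3 ≈ 3.2691e+7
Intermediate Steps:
F(C) = 5 + 2*C/(4 + C) (F(C) = 5 + (C + C)/(C + 4) = 5 + (2*C)/(4 + C) = 5 + 2*C/(4 + C))
(-3496 - 3435)*(F(-10) - 4725) = (-3496 - 3435)*((20 + 7*(-10))/(4 - 10) - 4725) = -6931*((20 - 70)/(-6) - 4725) = -6931*(-1/6*(-50) - 4725) = -6931*(25/3 - 4725) = -6931*(-14150/3) = 98073650/3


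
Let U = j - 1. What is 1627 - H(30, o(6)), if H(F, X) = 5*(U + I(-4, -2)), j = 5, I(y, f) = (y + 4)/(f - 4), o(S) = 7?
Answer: 1607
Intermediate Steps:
I(y, f) = (4 + y)/(-4 + f)
U = 4 (U = 5 - 1 = 4)
H(F, X) = 20 (H(F, X) = 5*(4 + (4 - 4)/(-4 - 2)) = 5*(4 + 0/(-6)) = 5*(4 - ⅙*0) = 5*(4 + 0) = 5*4 = 20)
1627 - H(30, o(6)) = 1627 - 1*20 = 1627 - 20 = 1607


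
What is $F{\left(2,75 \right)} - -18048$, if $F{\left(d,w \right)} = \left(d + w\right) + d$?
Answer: $18127$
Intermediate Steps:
$F{\left(d,w \right)} = w + 2 d$
$F{\left(2,75 \right)} - -18048 = \left(75 + 2 \cdot 2\right) - -18048 = \left(75 + 4\right) + 18048 = 79 + 18048 = 18127$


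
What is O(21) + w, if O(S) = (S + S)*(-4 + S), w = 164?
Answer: 878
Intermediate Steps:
O(S) = 2*S*(-4 + S) (O(S) = (2*S)*(-4 + S) = 2*S*(-4 + S))
O(21) + w = 2*21*(-4 + 21) + 164 = 2*21*17 + 164 = 714 + 164 = 878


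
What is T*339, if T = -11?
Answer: -3729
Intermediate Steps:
T*339 = -11*339 = -3729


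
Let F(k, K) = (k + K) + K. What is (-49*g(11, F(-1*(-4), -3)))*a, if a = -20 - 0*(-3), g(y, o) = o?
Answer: -1960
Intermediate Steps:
F(k, K) = k + 2*K (F(k, K) = (K + k) + K = k + 2*K)
a = -20 (a = -20 - 1*0 = -20 + 0 = -20)
(-49*g(11, F(-1*(-4), -3)))*a = -49*(-1*(-4) + 2*(-3))*(-20) = -49*(4 - 6)*(-20) = -49*(-2)*(-20) = 98*(-20) = -1960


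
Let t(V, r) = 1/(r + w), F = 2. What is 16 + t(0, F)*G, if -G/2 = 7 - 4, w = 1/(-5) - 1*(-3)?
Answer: 59/4 ≈ 14.750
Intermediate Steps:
w = 14/5 (w = -⅕ + 3 = 14/5 ≈ 2.8000)
t(V, r) = 1/(14/5 + r) (t(V, r) = 1/(r + 14/5) = 1/(14/5 + r))
G = -6 (G = -2*(7 - 4) = -2*3 = -6)
16 + t(0, F)*G = 16 + (5/(14 + 5*2))*(-6) = 16 + (5/(14 + 10))*(-6) = 16 + (5/24)*(-6) = 16 - 5/4 = 59/4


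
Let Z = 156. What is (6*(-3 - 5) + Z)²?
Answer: 11664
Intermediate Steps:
(6*(-3 - 5) + Z)² = (6*(-3 - 5) + 156)² = (6*(-8) + 156)² = (-48 + 156)² = 108² = 11664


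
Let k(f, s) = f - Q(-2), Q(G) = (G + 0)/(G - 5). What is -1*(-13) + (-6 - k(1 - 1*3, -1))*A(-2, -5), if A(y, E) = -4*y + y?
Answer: -65/7 ≈ -9.2857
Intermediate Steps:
Q(G) = G/(-5 + G)
A(y, E) = -3*y
k(f, s) = -2/7 + f (k(f, s) = f - (-2)/(-5 - 2) = f - (-2)/(-7) = f - (-2)*(-1)/7 = f - 1*2/7 = f - 2/7 = -2/7 + f)
-1*(-13) + (-6 - k(1 - 1*3, -1))*A(-2, -5) = -1*(-13) + (-6 - (-2/7 + (1 - 1*3)))*(-3*(-2)) = 13 + (-6 - (-2/7 + (1 - 3)))*6 = 13 + (-6 - (-2/7 - 2))*6 = 13 + (-6 - 1*(-16/7))*6 = 13 + (-6 + 16/7)*6 = 13 - 26/7*6 = 13 - 156/7 = -65/7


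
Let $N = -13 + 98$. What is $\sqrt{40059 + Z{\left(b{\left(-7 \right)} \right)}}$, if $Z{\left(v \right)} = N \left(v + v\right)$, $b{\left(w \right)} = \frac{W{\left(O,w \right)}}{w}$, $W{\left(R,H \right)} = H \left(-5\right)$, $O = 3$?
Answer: $\sqrt{39209} \approx 198.01$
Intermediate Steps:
$W{\left(R,H \right)} = - 5 H$
$b{\left(w \right)} = -5$ ($b{\left(w \right)} = \frac{\left(-5\right) w}{w} = -5$)
$N = 85$
$Z{\left(v \right)} = 170 v$ ($Z{\left(v \right)} = 85 \left(v + v\right) = 85 \cdot 2 v = 170 v$)
$\sqrt{40059 + Z{\left(b{\left(-7 \right)} \right)}} = \sqrt{40059 + 170 \left(-5\right)} = \sqrt{40059 - 850} = \sqrt{39209}$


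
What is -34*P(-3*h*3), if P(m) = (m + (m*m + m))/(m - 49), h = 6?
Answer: 95472/103 ≈ 926.91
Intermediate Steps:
P(m) = (m² + 2*m)/(-49 + m) (P(m) = (m + (m² + m))/(-49 + m) = (m + (m + m²))/(-49 + m) = (m² + 2*m)/(-49 + m))
-34*P(-3*h*3) = -34*-3*6*3*(2 - 3*6*3)/(-49 - 3*6*3) = -34*(-18*3)*(2 - 18*3)/(-49 - 18*3) = -(-1836)*(2 - 54)/(-49 - 54) = -(-1836)*(-52)/(-103) = -(-1836)*(-1)*(-52)/103 = -34*(-2808/103) = 95472/103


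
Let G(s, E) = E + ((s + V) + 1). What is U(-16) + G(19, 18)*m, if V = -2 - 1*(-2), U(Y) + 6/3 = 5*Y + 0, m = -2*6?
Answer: -538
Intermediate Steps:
m = -12
U(Y) = -2 + 5*Y (U(Y) = -2 + (5*Y + 0) = -2 + 5*Y)
V = 0 (V = -2 + 2 = 0)
G(s, E) = 1 + E + s (G(s, E) = E + ((s + 0) + 1) = E + (s + 1) = E + (1 + s) = 1 + E + s)
U(-16) + G(19, 18)*m = (-2 + 5*(-16)) + (1 + 18 + 19)*(-12) = (-2 - 80) + 38*(-12) = -82 - 456 = -538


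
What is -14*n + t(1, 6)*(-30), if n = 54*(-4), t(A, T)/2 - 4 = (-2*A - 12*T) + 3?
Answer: 7044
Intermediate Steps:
t(A, T) = 14 - 24*T - 4*A (t(A, T) = 8 + 2*((-2*A - 12*T) + 3) = 8 + 2*((-12*T - 2*A) + 3) = 8 + 2*(3 - 12*T - 2*A) = 8 + (6 - 24*T - 4*A) = 14 - 24*T - 4*A)
n = -216
-14*n + t(1, 6)*(-30) = -14*(-216) + (14 - 24*6 - 4*1)*(-30) = 3024 + (14 - 144 - 4)*(-30) = 3024 - 134*(-30) = 3024 + 4020 = 7044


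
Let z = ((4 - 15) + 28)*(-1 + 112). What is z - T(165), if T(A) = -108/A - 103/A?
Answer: 311566/165 ≈ 1888.3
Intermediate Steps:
T(A) = -211/A
z = 1887 (z = (-11 + 28)*111 = 17*111 = 1887)
z - T(165) = 1887 - (-211)/165 = 1887 - 1*(-211/165) = 1887 + 211/165 = 311566/165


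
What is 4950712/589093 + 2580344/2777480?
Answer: 1908820769219/204524253205 ≈ 9.3330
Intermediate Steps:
4950712/589093 + 2580344/2777480 = 4950712*(1/589093) + 2580344*(1/2777480) = 4950712/589093 + 322543/347185 = 1908820769219/204524253205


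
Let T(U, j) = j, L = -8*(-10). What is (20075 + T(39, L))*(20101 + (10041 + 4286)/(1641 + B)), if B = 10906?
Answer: 5083525823970/12547 ≈ 4.0516e+8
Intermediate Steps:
L = 80
(20075 + T(39, L))*(20101 + (10041 + 4286)/(1641 + B)) = (20075 + 80)*(20101 + (10041 + 4286)/(1641 + 10906)) = 20155*(20101 + 14327/12547) = 20155*(252221574/12547) = 5083525823970/12547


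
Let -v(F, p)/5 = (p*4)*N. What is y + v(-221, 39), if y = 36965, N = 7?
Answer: 31505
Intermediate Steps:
v(F, p) = -140*p (v(F, p) = -5*p*4*7 = -5*4*p*7 = -140*p)
y + v(-221, 39) = 36965 - 140*39 = 36965 - 5460 = 31505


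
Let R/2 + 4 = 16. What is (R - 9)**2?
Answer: 225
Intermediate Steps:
R = 24 (R = -8 + 2*16 = -8 + 32 = 24)
(R - 9)**2 = (24 - 9)**2 = 15**2 = 225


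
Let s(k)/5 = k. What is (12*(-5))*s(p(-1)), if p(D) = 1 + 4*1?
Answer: -1500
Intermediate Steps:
p(D) = 5 (p(D) = 1 + 4 = 5)
s(k) = 5*k
(12*(-5))*s(p(-1)) = (12*(-5))*(5*5) = -60*25 = -1500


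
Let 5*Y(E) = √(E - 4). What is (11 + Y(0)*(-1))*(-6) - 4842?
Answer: -4908 + 12*I/5 ≈ -4908.0 + 2.4*I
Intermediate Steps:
Y(E) = √(-4 + E)/5 (Y(E) = √(E - 4)/5 = √(-4 + E)/5)
(11 + Y(0)*(-1))*(-6) - 4842 = (11 + (√(-4 + 0)/5)*(-1))*(-6) - 4842 = (11 + (√(-4)/5)*(-1))*(-6) - 4842 = (11 + ((2*I)/5)*(-1))*(-6) - 4842 = (11 + (2*I/5)*(-1))*(-6) - 4842 = (11 - 2*I/5)*(-6) - 4842 = (-66 + 12*I/5) - 4842 = -4908 + 12*I/5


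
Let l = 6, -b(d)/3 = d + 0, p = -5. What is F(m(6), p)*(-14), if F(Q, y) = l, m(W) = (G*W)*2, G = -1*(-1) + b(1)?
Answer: -84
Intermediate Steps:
b(d) = -3*d (b(d) = -3*(d + 0) = -3*d)
G = -2 (G = -1*(-1) - 3*1 = 1 - 3 = -2)
m(W) = -4*W (m(W) = -2*W*2 = -4*W)
F(Q, y) = 6
F(m(6), p)*(-14) = 6*(-14) = -84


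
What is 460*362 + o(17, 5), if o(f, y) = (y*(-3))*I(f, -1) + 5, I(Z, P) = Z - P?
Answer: 166255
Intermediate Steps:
o(f, y) = 5 - 3*y*(1 + f) (o(f, y) = (y*(-3))*(f - 1*(-1)) + 5 = (-3*y)*(f + 1) + 5 = (-3*y)*(1 + f) + 5 = -3*y*(1 + f) + 5 = 5 - 3*y*(1 + f))
460*362 + o(17, 5) = 460*362 + (5 - 3*5*(1 + 17)) = 166520 + (5 - 3*5*18) = 166520 + (5 - 270) = 166520 - 265 = 166255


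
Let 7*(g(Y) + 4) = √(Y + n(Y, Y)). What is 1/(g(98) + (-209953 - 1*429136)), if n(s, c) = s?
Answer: -1/639091 ≈ -1.5647e-6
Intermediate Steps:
g(Y) = -4 + √2*√Y/7 (g(Y) = -4 + √(Y + Y)/7 = -4 + √(2*Y)/7 = -4 + (√2*√Y)/7 = -4 + √2*√Y/7)
1/(g(98) + (-209953 - 1*429136)) = 1/((-4 + √2*√98/7) + (-209953 - 1*429136)) = 1/((-4 + √2*(7*√2)/7) + (-209953 - 429136)) = 1/((-4 + 2) - 639089) = 1/(-2 - 639089) = 1/(-639091) = -1/639091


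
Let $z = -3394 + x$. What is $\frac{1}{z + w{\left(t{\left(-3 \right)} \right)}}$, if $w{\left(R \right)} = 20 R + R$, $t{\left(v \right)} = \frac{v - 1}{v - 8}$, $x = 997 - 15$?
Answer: $- \frac{11}{26448} \approx -0.00041591$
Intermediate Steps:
$x = 982$
$t{\left(v \right)} = \frac{-1 + v}{-8 + v}$
$w{\left(R \right)} = 21 R$
$z = -2412$ ($z = -3394 + 982 = -2412$)
$\frac{1}{z + w{\left(t{\left(-3 \right)} \right)}} = \frac{1}{-2412 + 21 \frac{-1 - 3}{-8 - 3}} = \frac{1}{-2412 + 21 \frac{1}{-11} \left(-4\right)} = \frac{1}{-2412 + 21 \left(\left(- \frac{1}{11}\right) \left(-4\right)\right)} = \frac{1}{-2412 + 21 \cdot \frac{4}{11}} = \frac{1}{-2412 + \frac{84}{11}} = \frac{1}{- \frac{26448}{11}} = - \frac{11}{26448}$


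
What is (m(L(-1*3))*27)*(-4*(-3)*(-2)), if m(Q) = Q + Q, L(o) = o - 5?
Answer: 10368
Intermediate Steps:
L(o) = -5 + o
m(Q) = 2*Q
(m(L(-1*3))*27)*(-4*(-3)*(-2)) = ((2*(-5 - 1*3))*27)*(-4*(-3)*(-2)) = ((2*(-5 - 3))*27)*(12*(-2)) = ((2*(-8))*27)*(-24) = -16*27*(-24) = -432*(-24) = 10368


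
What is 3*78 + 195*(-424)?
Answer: -82446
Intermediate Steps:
3*78 + 195*(-424) = 234 - 82680 = -82446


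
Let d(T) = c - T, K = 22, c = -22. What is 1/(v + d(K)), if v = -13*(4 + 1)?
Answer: -1/109 ≈ -0.0091743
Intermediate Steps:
d(T) = -22 - T
v = -65 (v = -13*5 = -65)
1/(v + d(K)) = 1/(-65 + (-22 - 1*22)) = 1/(-65 + (-22 - 22)) = 1/(-65 - 44) = 1/(-109) = -1/109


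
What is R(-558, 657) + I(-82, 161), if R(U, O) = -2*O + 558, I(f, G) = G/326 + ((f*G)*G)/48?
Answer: -176185583/3912 ≈ -45037.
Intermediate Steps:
I(f, G) = G/326 + f*G²/48 (I(f, G) = G*(1/326) + ((G*f)*G)*(1/48) = G/326 + (f*G²)*(1/48) = G/326 + f*G²/48)
R(U, O) = 558 - 2*O
R(-558, 657) + I(-82, 161) = (558 - 2*657) + (1/7824)*161*(24 + 163*161*(-82)) = (558 - 1314) + (1/7824)*161*(24 - 2151926) = -756 + (1/7824)*161*(-2151902) = -756 - 173228111/3912 = -176185583/3912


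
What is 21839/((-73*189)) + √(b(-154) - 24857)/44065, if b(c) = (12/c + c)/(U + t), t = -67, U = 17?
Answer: -21839/13797 + 3*I*√409330229/16965025 ≈ -1.5829 + 0.0035777*I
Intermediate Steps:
b(c) = -6/(25*c) - c/50 (b(c) = (12/c + c)/(17 - 67) = (c + 12/c)/(-50) = (c + 12/c)*(-1/50) = -6/(25*c) - c/50)
21839/((-73*189)) + √(b(-154) - 24857)/44065 = 21839/((-73*189)) + √((1/50)*(-12 - 1*(-154)²)/(-154) - 24857)/44065 = 21839/(-13797) + √((1/50)*(-1/154)*(-12 - 1*23716) - 24857)*(1/44065) = 21839*(-1/13797) + √((1/50)*(-1/154)*(-12 - 23716) - 24857)*(1/44065) = -21839/13797 + √((1/50)*(-1/154)*(-23728) - 24857)*(1/44065) = -21839/13797 + √(5932/1925 - 24857)*(1/44065) = -21839/13797 + √(-47843793/1925)*(1/44065) = -21839/13797 + (3*I*√409330229/385)*(1/44065) = -21839/13797 + 3*I*√409330229/16965025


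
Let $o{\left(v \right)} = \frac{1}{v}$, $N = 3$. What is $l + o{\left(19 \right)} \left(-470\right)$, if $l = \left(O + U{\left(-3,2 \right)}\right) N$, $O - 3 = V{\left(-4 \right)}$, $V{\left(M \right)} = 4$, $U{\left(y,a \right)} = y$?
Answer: $- \frac{242}{19} \approx -12.737$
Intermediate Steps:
$O = 7$ ($O = 3 + 4 = 7$)
$l = 12$ ($l = \left(7 - 3\right) 3 = 4 \cdot 3 = 12$)
$l + o{\left(19 \right)} \left(-470\right) = 12 + \frac{1}{19} \left(-470\right) = 12 - \frac{470}{19} = - \frac{242}{19}$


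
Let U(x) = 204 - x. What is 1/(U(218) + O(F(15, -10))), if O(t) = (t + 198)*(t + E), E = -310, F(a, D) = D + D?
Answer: -1/58754 ≈ -1.7020e-5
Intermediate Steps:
F(a, D) = 2*D
O(t) = (-310 + t)*(198 + t) (O(t) = (t + 198)*(t - 310) = (198 + t)*(-310 + t) = (-310 + t)*(198 + t))
1/(U(218) + O(F(15, -10))) = 1/((204 - 1*218) + (-61380 + (2*(-10))² - 224*(-10))) = 1/((204 - 218) + (-61380 + (-20)² - 112*(-20))) = 1/(-14 + (-61380 + 400 + 2240)) = 1/(-14 - 58740) = 1/(-58754) = -1/58754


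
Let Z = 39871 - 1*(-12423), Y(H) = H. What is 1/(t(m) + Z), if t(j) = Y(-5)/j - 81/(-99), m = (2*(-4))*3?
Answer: 264/13805887 ≈ 1.9122e-5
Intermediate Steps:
Z = 52294 (Z = 39871 + 12423 = 52294)
m = -24 (m = -8*3 = -24)
t(j) = 9/11 - 5/j (t(j) = -5/j - 81/(-99) = -5/j - 81*(-1/99) = -5/j + 9/11 = 9/11 - 5/j)
1/(t(m) + Z) = 1/((9/11 - 5/(-24)) + 52294) = 1/((9/11 - 5*(-1/24)) + 52294) = 1/((9/11 + 5/24) + 52294) = 1/(271/264 + 52294) = 1/(13805887/264) = 264/13805887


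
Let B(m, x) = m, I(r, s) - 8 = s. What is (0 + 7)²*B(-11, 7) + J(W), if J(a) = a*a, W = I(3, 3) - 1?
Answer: -439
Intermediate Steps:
I(r, s) = 8 + s
W = 10 (W = (8 + 3) - 1 = 11 - 1 = 10)
J(a) = a²
(0 + 7)²*B(-11, 7) + J(W) = (0 + 7)²*(-11) + 10² = 7²*(-11) + 100 = 49*(-11) + 100 = -539 + 100 = -439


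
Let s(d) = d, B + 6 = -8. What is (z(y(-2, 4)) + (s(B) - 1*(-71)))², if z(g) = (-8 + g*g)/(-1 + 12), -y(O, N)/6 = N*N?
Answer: 96727225/121 ≈ 7.9940e+5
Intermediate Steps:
B = -14 (B = -6 - 8 = -14)
y(O, N) = -6*N² (y(O, N) = -6*N*N = -6*N²)
z(g) = -8/11 + g²/11 (z(g) = (-8 + g²)/11 = (-8 + g²)*(1/11) = -8/11 + g²/11)
(z(y(-2, 4)) + (s(B) - 1*(-71)))² = ((-8/11 + (-6*4²)²/11) + (-14 - 1*(-71)))² = ((-8/11 + (-6*16)²/11) + (-14 + 71))² = ((-8/11 + (1/11)*(-96)²) + 57)² = ((-8/11 + (1/11)*9216) + 57)² = ((-8/11 + 9216/11) + 57)² = (9208/11 + 57)² = (9835/11)² = 96727225/121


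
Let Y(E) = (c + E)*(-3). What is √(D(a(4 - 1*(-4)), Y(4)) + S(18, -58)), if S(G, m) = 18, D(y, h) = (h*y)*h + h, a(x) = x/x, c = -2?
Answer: 4*√3 ≈ 6.9282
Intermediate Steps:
Y(E) = 6 - 3*E (Y(E) = (-2 + E)*(-3) = 6 - 3*E)
a(x) = 1
D(y, h) = h + y*h² (D(y, h) = y*h² + h = h + y*h²)
√(D(a(4 - 1*(-4)), Y(4)) + S(18, -58)) = √((6 - 3*4)*(1 + (6 - 3*4)*1) + 18) = √((6 - 12)*(1 + (6 - 12)*1) + 18) = √(-6*(1 - 6*1) + 18) = √(-6*(1 - 6) + 18) = √(-6*(-5) + 18) = √(30 + 18) = √48 = 4*√3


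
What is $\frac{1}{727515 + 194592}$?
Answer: $\frac{1}{922107} \approx 1.0845 \cdot 10^{-6}$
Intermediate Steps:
$\frac{1}{727515 + 194592} = \frac{1}{922107}$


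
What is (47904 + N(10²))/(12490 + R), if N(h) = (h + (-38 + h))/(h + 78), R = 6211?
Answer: 4263537/1664389 ≈ 2.5616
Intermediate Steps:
N(h) = (-38 + 2*h)/(78 + h)
(47904 + N(10²))/(12490 + R) = (47904 + 2*(-19 + 10²)/(78 + 10²))/(12490 + 6211) = (47904 + 2*(-19 + 100)/(78 + 100))/18701 = (47904 + 2*81/178)*(1/18701) = (47904 + 2*(1/178)*81)*(1/18701) = (47904 + 81/89)*(1/18701) = (4263537/89)*(1/18701) = 4263537/1664389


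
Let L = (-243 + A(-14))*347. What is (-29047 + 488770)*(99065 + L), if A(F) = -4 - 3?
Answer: 5661488745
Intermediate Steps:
A(F) = -7
L = -86750 (L = (-243 - 7)*347 = -250*347 = -86750)
(-29047 + 488770)*(99065 + L) = (-29047 + 488770)*(99065 - 86750) = 459723*12315 = 5661488745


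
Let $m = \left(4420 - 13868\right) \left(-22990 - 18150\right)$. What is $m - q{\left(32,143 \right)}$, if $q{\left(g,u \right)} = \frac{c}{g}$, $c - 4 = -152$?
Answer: $\frac{3109525797}{8} \approx 3.8869 \cdot 10^{8}$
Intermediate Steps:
$c = -148$ ($c = 4 - 152 = -148$)
$q{\left(g,u \right)} = - \frac{148}{g}$
$m = 388690720$ ($m = - 9448 \left(-22990 - 18150\right) = \left(-9448\right) \left(-41140\right) = 388690720$)
$m - q{\left(32,143 \right)} = 388690720 - - \frac{148}{32} = 388690720 - \left(-148\right) \frac{1}{32} = 388690720 - - \frac{37}{8} = 388690720 + \frac{37}{8} = \frac{3109525797}{8}$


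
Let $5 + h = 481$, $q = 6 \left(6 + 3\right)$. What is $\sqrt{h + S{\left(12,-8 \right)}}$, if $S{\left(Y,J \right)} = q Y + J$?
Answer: $6 \sqrt{31} \approx 33.407$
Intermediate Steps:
$q = 54$ ($q = 6 \cdot 9 = 54$)
$S{\left(Y,J \right)} = J + 54 Y$ ($S{\left(Y,J \right)} = 54 Y + J = J + 54 Y$)
$h = 476$ ($h = -5 + 481 = 476$)
$\sqrt{h + S{\left(12,-8 \right)}} = \sqrt{476 + \left(-8 + 54 \cdot 12\right)} = \sqrt{476 + \left(-8 + 648\right)} = \sqrt{476 + 640} = \sqrt{1116} = 6 \sqrt{31}$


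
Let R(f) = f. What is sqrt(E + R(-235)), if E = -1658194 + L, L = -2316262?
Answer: I*sqrt(3974691) ≈ 1993.7*I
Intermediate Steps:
E = -3974456 (E = -1658194 - 2316262 = -3974456)
sqrt(E + R(-235)) = sqrt(-3974456 - 235) = sqrt(-3974691) = I*sqrt(3974691)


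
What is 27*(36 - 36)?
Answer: 0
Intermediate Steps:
27*(36 - 36) = 27*0 = 0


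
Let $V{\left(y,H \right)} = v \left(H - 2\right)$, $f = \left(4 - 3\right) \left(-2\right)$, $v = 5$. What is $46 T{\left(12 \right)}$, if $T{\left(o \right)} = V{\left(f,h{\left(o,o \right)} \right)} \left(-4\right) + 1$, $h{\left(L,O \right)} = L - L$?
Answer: $1886$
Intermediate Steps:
$h{\left(L,O \right)} = 0$
$f = -2$ ($f = 1 \left(-2\right) = -2$)
$V{\left(y,H \right)} = -10 + 5 H$ ($V{\left(y,H \right)} = 5 \left(H - 2\right) = 5 \left(-2 + H\right) = -10 + 5 H$)
$T{\left(o \right)} = 41$ ($T{\left(o \right)} = \left(-10 + 5 \cdot 0\right) \left(-4\right) + 1 = \left(-10 + 0\right) \left(-4\right) + 1 = \left(-10\right) \left(-4\right) + 1 = 40 + 1 = 41$)
$46 T{\left(12 \right)} = 46 \cdot 41 = 1886$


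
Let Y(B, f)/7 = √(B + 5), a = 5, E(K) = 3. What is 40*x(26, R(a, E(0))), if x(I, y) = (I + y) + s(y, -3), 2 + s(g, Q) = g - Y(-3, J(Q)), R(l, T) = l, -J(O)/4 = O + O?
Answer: 1360 - 280*√2 ≈ 964.02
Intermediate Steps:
J(O) = -8*O (J(O) = -4*(O + O) = -8*O)
Y(B, f) = 7*√(5 + B) (Y(B, f) = 7*√(B + 5) = 7*√(5 + B))
s(g, Q) = -2 + g - 7*√2 (s(g, Q) = -2 + (g - 7*√(5 - 3)) = -2 + (g - 7*√2) = -2 + g - 7*√2)
x(I, y) = -2 + I - 7*√2 + 2*y (x(I, y) = (I + y) + (-2 + y - 7*√2) = -2 + I - 7*√2 + 2*y)
40*x(26, R(a, E(0))) = 40*(-2 + 26 - 7*√2 + 2*5) = 40*(-2 + 26 - 7*√2 + 10) = 40*(34 - 7*√2) = 1360 - 280*√2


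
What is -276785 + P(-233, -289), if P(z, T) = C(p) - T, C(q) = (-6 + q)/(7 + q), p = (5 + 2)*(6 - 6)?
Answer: -1935478/7 ≈ -2.7650e+5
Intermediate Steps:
p = 0 (p = 7*0 = 0)
C(q) = (-6 + q)/(7 + q)
P(z, T) = -6/7 - T (P(z, T) = (-6 + 0)/(7 + 0) - T = -6/7 - T)
-276785 + P(-233, -289) = -276785 + (-6/7 - 1*(-289)) = -276785 + (-6/7 + 289) = -276785 + 2017/7 = -1935478/7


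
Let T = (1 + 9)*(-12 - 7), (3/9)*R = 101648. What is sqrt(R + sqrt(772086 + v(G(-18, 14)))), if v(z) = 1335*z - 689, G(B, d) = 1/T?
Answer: sqrt(440339136 + 38*sqrt(1113887122))/38 ≈ 553.01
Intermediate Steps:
R = 304944 (R = 3*101648 = 304944)
T = -190 (T = 10*(-19) = -190)
G(B, d) = -1/190 (G(B, d) = 1/(-190) = -1/190)
v(z) = -689 + 1335*z
sqrt(R + sqrt(772086 + v(G(-18, 14)))) = sqrt(304944 + sqrt(772086 + (-689 + 1335*(-1/190)))) = sqrt(304944 + sqrt(772086 + (-689 - 267/38))) = sqrt(304944 + sqrt(772086 - 26449/38)) = sqrt(304944 + sqrt(29312819/38)) = sqrt(304944 + sqrt(1113887122)/38)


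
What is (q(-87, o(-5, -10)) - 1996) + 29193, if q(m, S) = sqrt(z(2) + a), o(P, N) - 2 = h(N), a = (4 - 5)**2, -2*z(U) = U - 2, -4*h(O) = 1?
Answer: 27198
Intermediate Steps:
h(O) = -1/4 (h(O) = -1/4*1 = -1/4)
z(U) = 1 - U/2 (z(U) = -(U - 2)/2 = -(-2 + U)/2 = 1 - U/2)
a = 1 (a = (-1)**2 = 1)
o(P, N) = 7/4 (o(P, N) = 2 - 1/4 = 7/4)
q(m, S) = 1 (q(m, S) = sqrt((1 - 1/2*2) + 1) = sqrt((1 - 1) + 1) = sqrt(0 + 1) = sqrt(1) = 1)
(q(-87, o(-5, -10)) - 1996) + 29193 = (1 - 1996) + 29193 = -1995 + 29193 = 27198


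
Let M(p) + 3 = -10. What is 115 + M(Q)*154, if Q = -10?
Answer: -1887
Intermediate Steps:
M(p) = -13 (M(p) = -3 - 10 = -13)
115 + M(Q)*154 = 115 - 13*154 = 115 - 2002 = -1887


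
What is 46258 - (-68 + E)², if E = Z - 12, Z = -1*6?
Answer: 38862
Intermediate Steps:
Z = -6
E = -18 (E = -6 - 12 = -18)
46258 - (-68 + E)² = 46258 - (-68 - 18)² = 46258 - 1*(-86)² = 46258 - 1*7396 = 46258 - 7396 = 38862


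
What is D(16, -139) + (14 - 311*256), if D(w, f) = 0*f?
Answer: -79602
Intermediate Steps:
D(w, f) = 0
D(16, -139) + (14 - 311*256) = 0 + (14 - 311*256) = 0 + (14 - 79616) = 0 - 79602 = -79602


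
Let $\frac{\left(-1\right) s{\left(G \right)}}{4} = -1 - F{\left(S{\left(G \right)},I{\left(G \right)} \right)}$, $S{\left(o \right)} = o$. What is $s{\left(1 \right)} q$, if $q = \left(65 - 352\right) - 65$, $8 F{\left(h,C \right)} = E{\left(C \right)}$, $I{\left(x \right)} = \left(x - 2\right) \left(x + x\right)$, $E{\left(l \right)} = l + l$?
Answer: $-704$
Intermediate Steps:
$E{\left(l \right)} = 2 l$
$I{\left(x \right)} = 2 x \left(-2 + x\right)$ ($I{\left(x \right)} = \left(-2 + x\right) 2 x = 2 x \left(-2 + x\right)$)
$F{\left(h,C \right)} = \frac{C}{4}$ ($F{\left(h,C \right)} = \frac{2 C}{8} = \frac{C}{4}$)
$s{\left(G \right)} = 4 + 2 G \left(-2 + G\right)$ ($s{\left(G \right)} = - 4 \left(-1 - \frac{2 G \left(-2 + G\right)}{4}\right) = - 4 \left(-1 - \frac{G \left(-2 + G\right)}{2}\right) = 4 + 2 G \left(-2 + G\right)$)
$q = -352$ ($q = -287 - 65 = -352$)
$s{\left(1 \right)} q = \left(4 + 2 \cdot 1 \left(-2 + 1\right)\right) \left(-352\right) = \left(4 + 2 \cdot 1 \left(-1\right)\right) \left(-352\right) = \left(4 - 2\right) \left(-352\right) = 2 \left(-352\right) = -704$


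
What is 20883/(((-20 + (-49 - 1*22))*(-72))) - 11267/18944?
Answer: 13407757/5171712 ≈ 2.5925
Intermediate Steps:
20883/(((-20 + (-49 - 1*22))*(-72))) - 11267/18944 = 20883/(((-20 + (-49 - 22))*(-72))) - 11267*1/18944 = 20883/(((-20 - 71)*(-72))) - 11267/18944 = 20883/((-91*(-72))) - 11267/18944 = 20883/6552 - 11267/18944 = 20883*(1/6552) - 11267/18944 = 6961/2184 - 11267/18944 = 13407757/5171712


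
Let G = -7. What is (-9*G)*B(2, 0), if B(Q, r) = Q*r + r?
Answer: 0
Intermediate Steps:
B(Q, r) = r + Q*r
(-9*G)*B(2, 0) = (-9*(-7))*(0*(1 + 2)) = 63*(0*3) = 63*0 = 0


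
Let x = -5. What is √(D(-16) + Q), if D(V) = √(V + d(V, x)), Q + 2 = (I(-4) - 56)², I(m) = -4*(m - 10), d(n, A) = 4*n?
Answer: √(-2 + 4*I*√5) ≈ 1.8928 + 2.3627*I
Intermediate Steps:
I(m) = 40 - 4*m (I(m) = -4*(-10 + m) = 40 - 4*m)
Q = -2 (Q = -2 + ((40 - 4*(-4)) - 56)² = -2 + ((40 + 16) - 56)² = -2 + (56 - 56)² = -2 + 0² = -2 + 0 = -2)
D(V) = √5*√V (D(V) = √(V + 4*V) = √(5*V) = √5*√V)
√(D(-16) + Q) = √(√5*√(-16) - 2) = √(√5*(4*I) - 2) = √(4*I*√5 - 2) = √(-2 + 4*I*√5)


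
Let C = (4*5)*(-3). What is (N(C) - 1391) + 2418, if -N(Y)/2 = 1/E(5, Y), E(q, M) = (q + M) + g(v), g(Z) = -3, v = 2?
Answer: 29784/29 ≈ 1027.0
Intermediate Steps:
C = -60 (C = 20*(-3) = -60)
E(q, M) = -3 + M + q (E(q, M) = (q + M) - 3 = (M + q) - 3 = -3 + M + q)
N(Y) = -2/(2 + Y) (N(Y) = -2/(-3 + Y + 5) = -2/(2 + Y))
(N(C) - 1391) + 2418 = (-2/(2 - 60) - 1391) + 2418 = (-2/(-58) - 1391) + 2418 = (-2*(-1/58) - 1391) + 2418 = (1/29 - 1391) + 2418 = -40338/29 + 2418 = 29784/29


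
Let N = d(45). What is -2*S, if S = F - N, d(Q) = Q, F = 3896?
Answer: -7702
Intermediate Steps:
N = 45
S = 3851 (S = 3896 - 1*45 = 3896 - 45 = 3851)
-2*S = -2*3851 = -7702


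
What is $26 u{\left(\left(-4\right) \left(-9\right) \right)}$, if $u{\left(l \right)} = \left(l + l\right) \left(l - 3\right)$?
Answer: $61776$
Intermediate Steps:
$u{\left(l \right)} = 2 l \left(-3 + l\right)$
$26 u{\left(\left(-4\right) \left(-9\right) \right)} = 26 \cdot 2 \left(\left(-4\right) \left(-9\right)\right) \left(-3 - -36\right) = 26 \cdot 2 \cdot 36 \left(-3 + 36\right) = 26 \cdot 2 \cdot 36 \cdot 33 = 26 \cdot 2376 = 61776$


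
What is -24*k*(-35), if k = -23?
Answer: -19320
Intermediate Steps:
-24*k*(-35) = -24*(-23)*(-35) = 552*(-35) = -19320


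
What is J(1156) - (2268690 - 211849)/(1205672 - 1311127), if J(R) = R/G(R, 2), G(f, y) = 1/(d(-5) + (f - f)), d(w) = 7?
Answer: 855398701/105455 ≈ 8111.5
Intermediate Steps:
G(f, y) = 1/7 (G(f, y) = 1/(7 + (f - f)) = 1/(7 + 0) = 1/7)
J(R) = 7*R (J(R) = R/(1/7) = R*7 = 7*R)
J(1156) - (2268690 - 211849)/(1205672 - 1311127) = 7*1156 - (2268690 - 211849)/(1205672 - 1311127) = 8092 - 2056841/(-105455) = 8092 - 2056841*(-1)/105455 = 8092 - 1*(-2056841/105455) = 8092 + 2056841/105455 = 855398701/105455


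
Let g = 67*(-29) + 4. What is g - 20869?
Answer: -22808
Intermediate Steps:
g = -1939 (g = -1943 + 4 = -1939)
g - 20869 = -1939 - 20869 = -22808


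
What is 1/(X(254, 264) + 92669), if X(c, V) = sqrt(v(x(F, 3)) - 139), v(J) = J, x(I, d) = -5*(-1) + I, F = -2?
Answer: 92669/8587543697 - 2*I*sqrt(34)/8587543697 ≈ 1.0791e-5 - 1.358e-9*I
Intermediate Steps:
x(I, d) = 5 + I
X(c, V) = 2*I*sqrt(34) (X(c, V) = sqrt((5 - 2) - 139) = sqrt(3 - 139) = sqrt(-136) = 2*I*sqrt(34))
1/(X(254, 264) + 92669) = 1/(2*I*sqrt(34) + 92669) = 1/(92669 + 2*I*sqrt(34))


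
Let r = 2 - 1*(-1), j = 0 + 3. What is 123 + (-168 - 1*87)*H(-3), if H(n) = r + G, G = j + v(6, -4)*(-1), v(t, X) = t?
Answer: 123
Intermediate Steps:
j = 3
r = 3 (r = 2 + 1 = 3)
G = -3 (G = 3 + 6*(-1) = 3 - 6 = -3)
H(n) = 0 (H(n) = 3 - 3 = 0)
123 + (-168 - 1*87)*H(-3) = 123 + (-168 - 1*87)*0 = 123 + (-168 - 87)*0 = 123 - 255*0 = 123 + 0 = 123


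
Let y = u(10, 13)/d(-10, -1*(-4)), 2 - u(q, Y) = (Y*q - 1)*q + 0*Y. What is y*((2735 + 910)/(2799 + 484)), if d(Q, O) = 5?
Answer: -134136/469 ≈ -286.00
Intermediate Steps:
u(q, Y) = 2 - q*(-1 + Y*q) (u(q, Y) = 2 - ((Y*q - 1)*q + 0*Y) = 2 - ((-1 + Y*q)*q + 0) = 2 - (q*(-1 + Y*q) + 0) = 2 - q*(-1 + Y*q))
y = -1288/5 (y = (2 + 10 - 1*13*10²)/5 = (2 + 10 - 1*13*100)*(⅕) = (2 + 10 - 1300)*(⅕) = -1288*⅕ = -1288/5 ≈ -257.60)
y*((2735 + 910)/(2799 + 484)) = -1288*(2735 + 910)/(5*(2799 + 484)) = -938952/3283 = -1288/5*3645/3283 = -134136/469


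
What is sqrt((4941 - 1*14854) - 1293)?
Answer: I*sqrt(11206) ≈ 105.86*I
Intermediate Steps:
sqrt((4941 - 1*14854) - 1293) = sqrt((4941 - 14854) - 1293) = sqrt(-9913 - 1293) = sqrt(-11206) = I*sqrt(11206)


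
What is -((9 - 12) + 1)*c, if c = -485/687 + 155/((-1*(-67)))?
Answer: 147980/46029 ≈ 3.2149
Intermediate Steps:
c = 73990/46029 (c = -485*1/687 + 155/67 = -485/687 + 155*(1/67) = -485/687 + 155/67 = 73990/46029 ≈ 1.6075)
-((9 - 12) + 1)*c = -((9 - 12) + 1)*73990/46029 = -(-3 + 1)*73990/46029 = -(-2)*73990/46029 = -1*(-147980/46029) = 147980/46029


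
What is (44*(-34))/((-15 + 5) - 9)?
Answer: 1496/19 ≈ 78.737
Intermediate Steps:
(44*(-34))/((-15 + 5) - 9) = -1496/(-10 - 9) = -1496/(-19) = -1496*(-1/19) = 1496/19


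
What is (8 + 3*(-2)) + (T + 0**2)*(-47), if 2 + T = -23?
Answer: 1177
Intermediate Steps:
T = -25 (T = -2 - 23 = -25)
(8 + 3*(-2)) + (T + 0**2)*(-47) = (8 + 3*(-2)) + (-25 + 0**2)*(-47) = (8 - 6) + (-25 + 0)*(-47) = 2 - 25*(-47) = 2 + 1175 = 1177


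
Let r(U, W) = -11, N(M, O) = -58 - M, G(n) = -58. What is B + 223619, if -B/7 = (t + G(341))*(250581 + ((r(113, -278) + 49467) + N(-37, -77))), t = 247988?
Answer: -520680544541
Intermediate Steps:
B = -520680768160 (B = -7*(247988 - 58)*(250581 + ((-11 + 49467) + (-58 - 1*(-37)))) = -1735510*(250581 + (49456 + (-58 + 37))) = -1735510*(250581 + (49456 - 21)) = -1735510*(250581 + 49435) = -1735510*300016 = -7*74382966880 = -520680768160)
B + 223619 = -520680768160 + 223619 = -520680544541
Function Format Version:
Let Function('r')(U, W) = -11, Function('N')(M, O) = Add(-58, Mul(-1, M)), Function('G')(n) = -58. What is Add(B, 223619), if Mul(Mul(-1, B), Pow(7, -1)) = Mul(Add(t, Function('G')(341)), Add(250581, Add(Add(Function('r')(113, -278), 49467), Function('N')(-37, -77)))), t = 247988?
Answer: -520680544541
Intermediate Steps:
B = -520680768160 (B = Mul(-7, Mul(Add(247988, -58), Add(250581, Add(Add(-11, 49467), Add(-58, Mul(-1, -37)))))) = Mul(-7, Mul(247930, Add(250581, Add(49456, Add(-58, 37))))) = Mul(-7, Mul(247930, Add(250581, Add(49456, -21)))) = Mul(-7, Mul(247930, Add(250581, 49435))) = Mul(-7, Mul(247930, 300016)) = Mul(-7, 74382966880) = -520680768160)
Add(B, 223619) = Add(-520680768160, 223619) = -520680544541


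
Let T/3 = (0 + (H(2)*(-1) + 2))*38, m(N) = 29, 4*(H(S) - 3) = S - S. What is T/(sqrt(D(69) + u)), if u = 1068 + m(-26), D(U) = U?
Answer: -57*sqrt(1166)/583 ≈ -3.3385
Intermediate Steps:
H(S) = 3 (H(S) = 3 + (S - S)/4 = 3 + (1/4)*0 = 3 + 0 = 3)
u = 1097 (u = 1068 + 29 = 1097)
T = -114 (T = 3*((0 + (3*(-1) + 2))*38) = 3*((0 + (-3 + 2))*38) = 3*((0 - 1)*38) = 3*(-1*38) = 3*(-38) = -114)
T/(sqrt(D(69) + u)) = -114/sqrt(69 + 1097) = -114*sqrt(1166)/1166 = -57*sqrt(1166)/583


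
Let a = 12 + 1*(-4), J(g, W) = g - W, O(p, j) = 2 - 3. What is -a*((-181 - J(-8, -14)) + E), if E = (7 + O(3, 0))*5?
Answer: 1256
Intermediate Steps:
O(p, j) = -1
a = 8 (a = 12 - 4 = 8)
E = 30 (E = (7 - 1)*5 = 6*5 = 30)
-a*((-181 - J(-8, -14)) + E) = -8*((-181 - (-8 - 1*(-14))) + 30) = -8*((-181 - (-8 + 14)) + 30) = -8*((-181 - 1*6) + 30) = -8*((-181 - 6) + 30) = -8*(-187 + 30) = -8*(-157) = -1*(-1256) = 1256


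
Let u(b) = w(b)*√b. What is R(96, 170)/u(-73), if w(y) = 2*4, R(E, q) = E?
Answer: -12*I*√73/73 ≈ -1.4045*I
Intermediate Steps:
w(y) = 8
u(b) = 8*√b
R(96, 170)/u(-73) = 96/((8*√(-73))) = 96/((8*(I*√73))) = 96/((8*I*√73)) = 96*(-I*√73/584) = -12*I*√73/73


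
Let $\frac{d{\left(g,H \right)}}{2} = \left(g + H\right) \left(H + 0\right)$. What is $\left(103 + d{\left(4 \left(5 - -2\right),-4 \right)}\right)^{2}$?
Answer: $7921$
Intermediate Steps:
$d{\left(g,H \right)} = 2 H \left(H + g\right)$ ($d{\left(g,H \right)} = 2 \left(g + H\right) \left(H + 0\right) = 2 \left(H + g\right) H = 2 H \left(H + g\right)$)
$\left(103 + d{\left(4 \left(5 - -2\right),-4 \right)}\right)^{2} = \left(103 + 2 \left(-4\right) \left(-4 + 4 \left(5 - -2\right)\right)\right)^{2} = \left(103 + 2 \left(-4\right) \left(-4 + 4 \left(5 + 2\right)\right)\right)^{2} = \left(103 + 2 \left(-4\right) \left(-4 + 4 \cdot 7\right)\right)^{2} = \left(103 + 2 \left(-4\right) \left(-4 + 28\right)\right)^{2} = \left(103 + 2 \left(-4\right) 24\right)^{2} = \left(103 - 192\right)^{2} = \left(-89\right)^{2} = 7921$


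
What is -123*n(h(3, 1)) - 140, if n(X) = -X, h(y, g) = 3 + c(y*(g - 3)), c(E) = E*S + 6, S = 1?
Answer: 229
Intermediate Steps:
c(E) = 6 + E (c(E) = E*1 + 6 = E + 6 = 6 + E)
h(y, g) = 9 + y*(-3 + g) (h(y, g) = 3 + (6 + y*(g - 3)) = 3 + (6 + y*(-3 + g)) = 9 + y*(-3 + g))
-123*n(h(3, 1)) - 140 = -(-123)*(9 + 3*(-3 + 1)) - 140 = -(-123)*(9 + 3*(-2)) - 140 = -(-123)*(9 - 6) - 140 = -(-123)*3 - 140 = -123*(-3) - 140 = 369 - 140 = 229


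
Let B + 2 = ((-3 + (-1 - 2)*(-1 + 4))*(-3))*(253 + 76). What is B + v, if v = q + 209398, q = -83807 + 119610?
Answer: 257043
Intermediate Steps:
q = 35803
v = 245201 (v = 35803 + 209398 = 245201)
B = 11842 (B = -2 + ((-3 + (-1 - 2)*(-1 + 4))*(-3))*(253 + 76) = -2 + ((-3 - 3*3)*(-3))*329 = -2 + ((-3 - 9)*(-3))*329 = -2 - 12*(-3)*329 = -2 + 36*329 = -2 + 11844 = 11842)
B + v = 11842 + 245201 = 257043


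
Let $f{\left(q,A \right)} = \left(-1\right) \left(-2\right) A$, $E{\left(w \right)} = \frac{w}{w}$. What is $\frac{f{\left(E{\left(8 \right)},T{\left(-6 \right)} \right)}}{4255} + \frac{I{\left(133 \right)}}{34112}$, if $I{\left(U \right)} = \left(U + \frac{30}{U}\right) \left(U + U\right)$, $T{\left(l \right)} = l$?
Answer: $\frac{5783821}{5582560} \approx 1.0361$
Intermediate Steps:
$E{\left(w \right)} = 1$
$I{\left(U \right)} = 2 U \left(U + \frac{30}{U}\right)$ ($I{\left(U \right)} = \left(U + \frac{30}{U}\right) 2 U = 2 U \left(U + \frac{30}{U}\right)$)
$f{\left(q,A \right)} = 2 A$
$\frac{f{\left(E{\left(8 \right)},T{\left(-6 \right)} \right)}}{4255} + \frac{I{\left(133 \right)}}{34112} = \frac{2 \left(-6\right)}{4255} + \frac{60 + 2 \cdot 133^{2}}{34112} = \left(-12\right) \frac{1}{4255} + \left(60 + 2 \cdot 17689\right) \frac{1}{34112} = - \frac{12}{4255} + \left(60 + 35378\right) \frac{1}{34112} = - \frac{12}{4255} + 35438 \cdot \frac{1}{34112} = - \frac{12}{4255} + \frac{1363}{1312} = \frac{5783821}{5582560}$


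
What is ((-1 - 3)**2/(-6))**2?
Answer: 64/9 ≈ 7.1111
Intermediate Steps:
((-1 - 3)**2/(-6))**2 = ((-4)**2*(-1/6))**2 = (16*(-1/6))**2 = (-8/3)**2 = 64/9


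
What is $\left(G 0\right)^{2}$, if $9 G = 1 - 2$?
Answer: $0$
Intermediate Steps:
$G = - \frac{1}{9}$ ($G = \frac{1 - 2}{9} = \frac{1}{9} \left(-1\right) = - \frac{1}{9} \approx -0.11111$)
$\left(G 0\right)^{2} = \left(\left(- \frac{1}{9}\right) 0\right)^{2} = 0^{2} = 0$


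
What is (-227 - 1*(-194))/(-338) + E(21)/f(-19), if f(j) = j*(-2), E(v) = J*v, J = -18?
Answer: -63255/6422 ≈ -9.8497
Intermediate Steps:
E(v) = -18*v
f(j) = -2*j
(-227 - 1*(-194))/(-338) + E(21)/f(-19) = (-227 - 1*(-194))/(-338) + (-18*21)/((-2*(-19))) = (-227 + 194)*(-1/338) - 378/38 = -33*(-1/338) - 378*1/38 = 33/338 - 189/19 = -63255/6422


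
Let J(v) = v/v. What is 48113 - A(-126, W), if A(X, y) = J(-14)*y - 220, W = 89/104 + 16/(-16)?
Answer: 5026647/104 ≈ 48333.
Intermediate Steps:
J(v) = 1
W = -15/104 (W = 89*(1/104) + 16*(-1/16) = 89/104 - 1 = -15/104 ≈ -0.14423)
A(X, y) = -220 + y (A(X, y) = 1*y - 220 = y - 220 = -220 + y)
48113 - A(-126, W) = 48113 - (-220 - 15/104) = 48113 - 1*(-22895/104) = 48113 + 22895/104 = 5026647/104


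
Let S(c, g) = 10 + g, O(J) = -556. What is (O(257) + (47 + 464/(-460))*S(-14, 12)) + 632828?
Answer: 72827638/115 ≈ 6.3328e+5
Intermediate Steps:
(O(257) + (47 + 464/(-460))*S(-14, 12)) + 632828 = (-556 + (47 + 464/(-460))*(10 + 12)) + 632828 = (-556 + (47 + 464*(-1/460))*22) + 632828 = (-556 + (47 - 116/115)*22) + 632828 = (-556 + (5289/115)*22) + 632828 = (-556 + 116358/115) + 632828 = 52418/115 + 632828 = 72827638/115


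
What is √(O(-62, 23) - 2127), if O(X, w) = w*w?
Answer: I*√1598 ≈ 39.975*I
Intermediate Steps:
O(X, w) = w²
√(O(-62, 23) - 2127) = √(23² - 2127) = √(529 - 2127) = √(-1598) = I*√1598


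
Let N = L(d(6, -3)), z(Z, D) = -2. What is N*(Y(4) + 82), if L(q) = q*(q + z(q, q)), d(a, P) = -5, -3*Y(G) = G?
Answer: 8470/3 ≈ 2823.3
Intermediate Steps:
Y(G) = -G/3
L(q) = q*(-2 + q) (L(q) = q*(q - 2) = q*(-2 + q))
N = 35 (N = -5*(-2 - 5) = -5*(-7) = 35)
N*(Y(4) + 82) = 35*(-1/3*4 + 82) = 35*(-4/3 + 82) = 35*(242/3) = 8470/3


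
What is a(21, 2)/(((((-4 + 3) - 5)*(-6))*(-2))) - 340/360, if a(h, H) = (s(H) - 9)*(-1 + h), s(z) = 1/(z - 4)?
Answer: 61/36 ≈ 1.6944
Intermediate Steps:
s(z) = 1/(-4 + z)
a(h, H) = (-1 + h)*(-9 + 1/(-4 + H)) (a(h, H) = (1/(-4 + H) - 9)*(-1 + h) = (-9 + 1/(-4 + H))*(-1 + h) = (-1 + h)*(-9 + 1/(-4 + H)))
a(21, 2)/(((((-4 + 3) - 5)*(-6))*(-2))) - 340/360 = ((-1 + 21 + 9*(1 - 1*21)*(-4 + 2))/(-4 + 2))/(((((-4 + 3) - 5)*(-6))*(-2))) - 340/360 = ((-1 + 21 + 9*(1 - 21)*(-2))/(-2))/((((-1 - 5)*(-6))*(-2))) - 340*1/360 = (-(-1 + 21 + 9*(-20)*(-2))/2)/((-6*(-6)*(-2))) - 17/18 = (-(-1 + 21 + 360)/2)/((36*(-2))) - 17/18 = -1/2*380/(-72) - 17/18 = -190*(-1/72) - 17/18 = 95/36 - 17/18 = 61/36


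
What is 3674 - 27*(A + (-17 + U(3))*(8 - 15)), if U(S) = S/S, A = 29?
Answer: -133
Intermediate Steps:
U(S) = 1
3674 - 27*(A + (-17 + U(3))*(8 - 15)) = 3674 - 27*(29 + (-17 + 1)*(8 - 15)) = 3674 - 27*(29 - 16*(-7)) = 3674 - 27*(29 + 112) = 3674 - 27*141 = 3674 - 3807 = -133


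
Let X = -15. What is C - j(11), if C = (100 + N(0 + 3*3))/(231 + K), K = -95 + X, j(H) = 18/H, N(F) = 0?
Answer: -98/121 ≈ -0.80992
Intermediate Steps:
K = -110 (K = -95 - 15 = -110)
C = 100/121 (C = (100 + 0)/(231 - 110) = 100/121 ≈ 0.82645)
C - j(11) = 100/121 - 18/11 = -98/121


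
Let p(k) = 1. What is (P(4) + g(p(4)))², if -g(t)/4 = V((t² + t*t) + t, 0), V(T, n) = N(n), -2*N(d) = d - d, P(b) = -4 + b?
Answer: 0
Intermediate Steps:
N(d) = 0 (N(d) = -(d - d)/2 = -½*0 = 0)
V(T, n) = 0
g(t) = 0 (g(t) = -4*0 = 0)
(P(4) + g(p(4)))² = ((-4 + 4) + 0)² = (0 + 0)² = 0² = 0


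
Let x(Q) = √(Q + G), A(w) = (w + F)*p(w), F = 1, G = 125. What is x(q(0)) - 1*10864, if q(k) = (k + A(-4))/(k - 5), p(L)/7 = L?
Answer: -10864 + √2705/5 ≈ -10854.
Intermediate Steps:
p(L) = 7*L
A(w) = 7*w*(1 + w) (A(w) = (w + 1)*(7*w) = (1 + w)*(7*w) = 7*w*(1 + w))
q(k) = (84 + k)/(-5 + k) (q(k) = (k + 7*(-4)*(1 - 4))/(k - 5) = (k + 7*(-4)*(-3))/(-5 + k) = (k + 84)/(-5 + k) = (84 + k)/(-5 + k))
x(Q) = √(125 + Q) (x(Q) = √(Q + 125) = √(125 + Q))
x(q(0)) - 1*10864 = √(125 + (84 + 0)/(-5 + 0)) - 1*10864 = √(125 + 84/(-5)) - 10864 = √(125 - ⅕*84) - 10864 = √(125 - 84/5) - 10864 = √(541/5) - 10864 = √2705/5 - 10864 = -10864 + √2705/5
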